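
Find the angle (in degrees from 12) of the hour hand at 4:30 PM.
The hour hand moves 30 degrees per hour and 0.5 degrees per minute.
At 4:30: (4) x 30 + 30 x 0.5 = 120 + 15 = 135 degrees

Final answer: 135 degrees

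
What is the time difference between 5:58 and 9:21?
From 5:58 to 9:21:
(9 x 60 + 21) - (5 x 60 + 58) = 561 - 358 = 203 minutes
= 3 hours and 23 minutes

Final answer: 3 hours and 23 minutes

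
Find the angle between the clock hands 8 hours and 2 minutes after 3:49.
First find the time 8 hours and 2 minutes after 3:49.
Total minutes: 3 x 60 + 49 + 8 x 60 + 2 = 711.
711 mod 720 = 711 minutes = 11:51.
Now compute the angle at 11:51:
Hour hand: 11 x 30 + 51 x 0.5 = 355.5 degrees
Minute hand: 51 x 6 = 306 degrees
Difference: |355.5 - 306| = 49.5 degrees
The angle is 49.5 degrees

Final answer: 49.5 degrees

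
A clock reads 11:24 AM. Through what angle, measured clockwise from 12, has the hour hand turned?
The hour hand moves 30 degrees per hour and 0.5 degrees per minute.
At 11:24: (11) x 30 + 24 x 0.5 = 330 + 12 = 342 degrees

Final answer: 342 degrees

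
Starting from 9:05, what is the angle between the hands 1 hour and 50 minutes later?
First find the time 1 hour and 50 minutes after 9:05.
Total minutes: 9 x 60 + 5 + 1 x 60 + 50 = 655.
655 mod 720 = 655 minutes = 10:55.
Now compute the angle at 10:55:
Hour hand: 10 x 30 + 55 x 0.5 = 327.5 degrees
Minute hand: 55 x 6 = 330 degrees
Difference: |327.5 - 330| = 2.5 degrees
The angle is 2.5 degrees

Final answer: 2.5 degrees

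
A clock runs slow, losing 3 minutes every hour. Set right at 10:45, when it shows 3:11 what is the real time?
For every 60 true minutes, the faulty clock advances 57 minutes, so 1 faulty-clock minute corresponds to 60/57 true minutes.
From 10:45 to 3:11 on the faulty dial is 266 minutes.
True elapsed: 266 x 60/57 = 280 minutes = 4 hours and 40 minutes.
True time: 10:45 + 4 hours and 40 minutes = 3:25.

Final answer: 3:25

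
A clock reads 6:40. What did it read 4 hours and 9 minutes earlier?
Starting time: 6:40 = 400 total minutes past 12:00
Subtracting: 4 hours and 9 minutes = 249 minutes
400 - 249 = 151 minutes
= 2 hours and 31 minutes past 12:00 = 2:31

Final answer: 2:31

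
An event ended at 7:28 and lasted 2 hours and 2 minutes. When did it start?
Starting time: 7:28 = 448 total minutes past 12:00
Subtracting: 2 hours and 2 minutes = 122 minutes
448 - 122 = 326 minutes
= 5 hours and 26 minutes past 12:00 = 5:26

Final answer: 5:26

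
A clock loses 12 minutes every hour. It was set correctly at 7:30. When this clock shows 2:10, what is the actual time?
For every 60 true minutes, the faulty clock advances 48 minutes, so 1 faulty-clock minute corresponds to 60/48 true minutes.
From 7:30 to 2:10 on the faulty dial is 400 minutes.
True elapsed: 400 x 60/48 = 500 minutes = 8 hours and 20 minutes.
True time: 7:30 + 8 hours and 20 minutes = 3:50.

Final answer: 3:50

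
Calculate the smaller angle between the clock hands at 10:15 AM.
Hour hand position: 10 x 30 + 15 x 0.5 = 307.5 degrees
Minute hand position: 15 x 6 = 90 degrees
Difference: |307.5 - 90| = 217.5 degrees
Since 217.5 > 180, the smaller angle is 360 - 217.5 = 142.5 degrees

Final answer: 142.5 degrees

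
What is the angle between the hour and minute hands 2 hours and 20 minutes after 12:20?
First find the time 2 hours and 20 minutes after 12:20.
Total minutes: 12 x 60 + 20 + 2 x 60 + 20 = 880.
880 mod 720 = 160 minutes = 2:40.
Now compute the angle at 2:40:
Hour hand: 2 x 30 + 40 x 0.5 = 80 degrees
Minute hand: 40 x 6 = 240 degrees
Difference: |80 - 240| = 160 degrees
The angle is 160 degrees

Final answer: 160 degrees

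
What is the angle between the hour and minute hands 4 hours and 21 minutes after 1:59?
First find the time 4 hours and 21 minutes after 1:59.
Total minutes: 1 x 60 + 59 + 4 x 60 + 21 = 380.
380 mod 720 = 380 minutes = 6:20.
Now compute the angle at 6:20:
Hour hand: 6 x 30 + 20 x 0.5 = 190 degrees
Minute hand: 20 x 6 = 120 degrees
Difference: |190 - 120| = 70 degrees
The angle is 70 degrees

Final answer: 70 degrees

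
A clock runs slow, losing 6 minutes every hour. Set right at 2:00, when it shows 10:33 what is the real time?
For every 60 true minutes, the faulty clock advances 54 minutes, so 1 faulty-clock minute corresponds to 60/54 true minutes.
From 2:00 to 10:33 on the faulty dial is 513 minutes.
True elapsed: 513 x 60/54 = 570 minutes = 9 hours and 30 minutes.
True time: 2:00 + 9 hours and 30 minutes = 11:30.

Final answer: 11:30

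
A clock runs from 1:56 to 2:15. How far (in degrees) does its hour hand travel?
The hour hand moves 0.5 degrees per minute.
Time elapsed: 2:15 - 1:56 = 19 minutes
Angular displacement: 19 x 0.5 = 9.5 degrees

Final answer: 9.5 degrees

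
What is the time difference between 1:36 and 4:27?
From 1:36 to 4:27:
(4 x 60 + 27) - (1 x 60 + 36) = 267 - 96 = 171 minutes
= 2 hours and 51 minutes

Final answer: 2 hours and 51 minutes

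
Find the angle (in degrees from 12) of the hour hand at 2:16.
The hour hand moves 30 degrees per hour and 0.5 degrees per minute.
At 2:16: (2) x 30 + 16 x 0.5 = 60 + 8 = 68 degrees

Final answer: 68 degrees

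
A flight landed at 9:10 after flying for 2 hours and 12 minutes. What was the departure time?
Starting time: 9:10 = 550 total minutes past 12:00
Subtracting: 2 hours and 12 minutes = 132 minutes
550 - 132 = 418 minutes
= 6 hours and 58 minutes past 12:00 = 6:58

Final answer: 6:58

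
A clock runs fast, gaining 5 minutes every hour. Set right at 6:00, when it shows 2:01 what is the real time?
For every 60 true minutes, the faulty clock advances 65 minutes, so 1 faulty-clock minute corresponds to 60/65 true minutes.
From 6:00 to 2:01 on the faulty dial is 481 minutes.
True elapsed: 481 x 60/65 = 444 minutes = 7 hours and 24 minutes.
True time: 6:00 + 7 hours and 24 minutes = 1:24.

Final answer: 1:24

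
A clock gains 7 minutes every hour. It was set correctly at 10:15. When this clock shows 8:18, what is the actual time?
For every 60 true minutes, the faulty clock advances 67 minutes, so 1 faulty-clock minute corresponds to 60/67 true minutes.
From 10:15 to 8:18 on the faulty dial is 603 minutes.
True elapsed: 603 x 60/67 = 540 minutes = 9 hours.
True time: 10:15 + 9 hours = 7:15.

Final answer: 7:15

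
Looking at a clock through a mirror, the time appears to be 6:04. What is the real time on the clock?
Reflection across the vertical (12-6) axis maps a hand at angle A degrees to (360 - A) degrees, which sends a reading of T minutes past 12:00 to (720 - T) minutes past 12:00.
Mirror reads 6:04 = 364 minutes past 12:00.
Actual time: (720 - 364) mod 720 = 356 minutes = 5:56.

Final answer: 5:56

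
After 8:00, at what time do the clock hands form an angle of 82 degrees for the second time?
At t minutes past 8:00, the hour hand is at 30 x 8 + 0.5t degrees and the minute hand is at 6t degrees.
The smaller angle between them is 82 degrees when |30H - 5.5t| = 82 or |30H - 5.5t| = 278.
With H = 8, solve 30 x 8 - 5.5t = +/- target for each target:
  t = (30 x 8 - 82) / 5.5 = 28.73
  t = (30 x 8 + 82) / 5.5 = 58.55
  t = (30 x 8 - 278) / 5.5 = -6.91 (outside (0, 60))
  t = (30 x 8 + 278) / 5.5 = 94.18 (outside (0, 60))
Valid solutions in (0, 60): {28.73, 58.55} minutes.
The second occurrence is t = 58.55 minutes.
The hands form a 82-degree angle at 58.55 minutes past 8:00.

Final answer: 58.55 minutes past 8:00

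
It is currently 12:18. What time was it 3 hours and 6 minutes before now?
Starting time: 12:18 = 18 total minutes past 12:00
Subtracting: 3 hours and 6 minutes = 186 minutes
18 - 186 = -168 (negative, add 12 hours = 720) = 552 minutes
= 9 hours and 12 minutes past 12:00 = 9:12

Final answer: 9:12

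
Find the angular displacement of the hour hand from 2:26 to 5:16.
The hour hand moves 0.5 degrees per minute.
Time elapsed: 5:16 - 2:26 = 170 minutes
Angular displacement: 170 x 0.5 = 85 degrees

Final answer: 85 degrees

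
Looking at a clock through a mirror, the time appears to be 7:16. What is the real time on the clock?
Reflection across the vertical (12-6) axis maps a hand at angle A degrees to (360 - A) degrees, which sends a reading of T minutes past 12:00 to (720 - T) minutes past 12:00.
Mirror reads 7:16 = 436 minutes past 12:00.
Actual time: (720 - 436) mod 720 = 284 minutes = 4:44.

Final answer: 4:44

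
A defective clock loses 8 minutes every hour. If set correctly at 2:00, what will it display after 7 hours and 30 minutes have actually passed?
For every 60 true minutes, the faulty clock advances 60 - 8 = 52 minutes.
True elapsed: 7 hours and 30 minutes = 450 minutes.
Faulty clock advances: 450 x 52/60 = 390 minutes (drift: 60 minutes behind).
Shown time: 2:00 + 390 minutes = 8:30.

Final answer: 8:30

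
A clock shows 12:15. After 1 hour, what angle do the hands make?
First find the time 1 hour after 12:15.
Total minutes: 12 x 60 + 15 + 1 x 60 + 0 = 795.
795 mod 720 = 75 minutes = 1:15.
Now compute the angle at 1:15:
Hour hand: 1 x 30 + 15 x 0.5 = 37.5 degrees
Minute hand: 15 x 6 = 90 degrees
Difference: |37.5 - 90| = 52.5 degrees
The angle is 52.5 degrees

Final answer: 52.5 degrees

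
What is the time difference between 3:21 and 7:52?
From 3:21 to 7:52:
(7 x 60 + 52) - (3 x 60 + 21) = 472 - 201 = 271 minutes
= 4 hours and 31 minutes

Final answer: 4 hours and 31 minutes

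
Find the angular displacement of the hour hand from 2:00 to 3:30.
The hour hand moves 0.5 degrees per minute.
Time elapsed: 3:30 - 2:00 = 90 minutes
Angular displacement: 90 x 0.5 = 45 degrees

Final answer: 45 degrees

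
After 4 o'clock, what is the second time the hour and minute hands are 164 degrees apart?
At t minutes past 4:00, the hour hand is at 30 x 4 + 0.5t degrees and the minute hand is at 6t degrees.
The smaller angle between them is 164 degrees when |30H - 5.5t| = 164 or |30H - 5.5t| = 196.
With H = 4, solve 30 x 4 - 5.5t = +/- target for each target:
  t = (30 x 4 - 164) / 5.5 = -8 (outside (0, 60))
  t = (30 x 4 + 164) / 5.5 = 51.64
  t = (30 x 4 - 196) / 5.5 = -13.82 (outside (0, 60))
  t = (30 x 4 + 196) / 5.5 = 57.45
Valid solutions in (0, 60): {51.64, 57.45} minutes.
The second occurrence is t = 57.45 minutes.
The hands form a 164-degree angle at 57.45 minutes past 4:00.

Final answer: 57.45 minutes past 4:00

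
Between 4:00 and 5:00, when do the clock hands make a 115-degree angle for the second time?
At t minutes past 4:00, the hour hand is at 30 x 4 + 0.5t degrees and the minute hand is at 6t degrees.
The smaller angle between them is 115 degrees when |30H - 5.5t| = 115 or |30H - 5.5t| = 245.
With H = 4, solve 30 x 4 - 5.5t = +/- target for each target:
  t = (30 x 4 - 115) / 5.5 = 0.91
  t = (30 x 4 + 115) / 5.5 = 42.73
  t = (30 x 4 - 245) / 5.5 = -22.73 (outside (0, 60))
  t = (30 x 4 + 245) / 5.5 = 66.36 (outside (0, 60))
Valid solutions in (0, 60): {0.91, 42.73} minutes.
The second occurrence is t = 42.73 minutes.
The hands form a 115-degree angle at 42.73 minutes past 4:00.

Final answer: 42.73 minutes past 4:00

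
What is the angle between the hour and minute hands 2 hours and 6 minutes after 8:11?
First find the time 2 hours and 6 minutes after 8:11.
Total minutes: 8 x 60 + 11 + 2 x 60 + 6 = 617.
617 mod 720 = 617 minutes = 10:17.
Now compute the angle at 10:17:
Hour hand: 10 x 30 + 17 x 0.5 = 308.5 degrees
Minute hand: 17 x 6 = 102 degrees
Difference: |308.5 - 102| = 206.5 degrees
Smaller angle: 360 - 206.5 = 153.5 degrees

Final answer: 153.5 degrees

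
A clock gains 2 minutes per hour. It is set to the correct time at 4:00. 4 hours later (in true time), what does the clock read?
For every 60 true minutes, the faulty clock advances 60 + 2 = 62 minutes.
True elapsed: 4 hours = 240 minutes.
Faulty clock advances: 240 x 62/60 = 248 minutes (drift: 8 minutes ahead).
Shown time: 4:00 + 248 minutes = 8:08.

Final answer: 8:08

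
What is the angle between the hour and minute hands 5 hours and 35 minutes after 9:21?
First find the time 5 hours and 35 minutes after 9:21.
Total minutes: 9 x 60 + 21 + 5 x 60 + 35 = 896.
896 mod 720 = 176 minutes = 2:56.
Now compute the angle at 2:56:
Hour hand: 2 x 30 + 56 x 0.5 = 88 degrees
Minute hand: 56 x 6 = 336 degrees
Difference: |88 - 336| = 248 degrees
Smaller angle: 360 - 248 = 112 degrees

Final answer: 112 degrees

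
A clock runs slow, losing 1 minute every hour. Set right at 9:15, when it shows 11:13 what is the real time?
For every 60 true minutes, the faulty clock advances 59 minutes, so 1 faulty-clock minute corresponds to 60/59 true minutes.
From 9:15 to 11:13 on the faulty dial is 118 minutes.
True elapsed: 118 x 60/59 = 120 minutes = 2 hours.
True time: 9:15 + 2 hours = 11:15.

Final answer: 11:15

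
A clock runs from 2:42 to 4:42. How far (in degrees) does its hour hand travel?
The hour hand moves 0.5 degrees per minute.
Time elapsed: 4:42 - 2:42 = 120 minutes
Angular displacement: 120 x 0.5 = 60 degrees

Final answer: 60 degrees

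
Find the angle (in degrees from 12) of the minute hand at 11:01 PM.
The minute hand moves 6 degrees per minute.
At 11:01: 1 x 6 = 6 degrees

Final answer: 6 degrees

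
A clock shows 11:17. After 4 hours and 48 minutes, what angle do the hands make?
First find the time 4 hours and 48 minutes after 11:17.
Total minutes: 11 x 60 + 17 + 4 x 60 + 48 = 965.
965 mod 720 = 245 minutes = 4:05.
Now compute the angle at 4:05:
Hour hand: 4 x 30 + 5 x 0.5 = 122.5 degrees
Minute hand: 5 x 6 = 30 degrees
Difference: |122.5 - 30| = 92.5 degrees
The angle is 92.5 degrees

Final answer: 92.5 degrees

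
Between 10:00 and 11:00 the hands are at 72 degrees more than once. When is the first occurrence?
At t minutes past 10:00, the hour hand is at 30 x 10 + 0.5t degrees and the minute hand is at 6t degrees.
The smaller angle between them is 72 degrees when |30H - 5.5t| = 72 or |30H - 5.5t| = 288.
With H = 10, solve 30 x 10 - 5.5t = +/- target for each target:
  t = (30 x 10 - 72) / 5.5 = 41.45
  t = (30 x 10 + 72) / 5.5 = 67.64 (outside (0, 60))
  t = (30 x 10 - 288) / 5.5 = 2.18
  t = (30 x 10 + 288) / 5.5 = 106.91 (outside (0, 60))
Valid solutions in (0, 60): {2.18, 41.45} minutes.
The first occurrence is t = 2.18 minutes.
The hands form a 72-degree angle at 2.18 minutes past 10:00.

Final answer: 2.18 minutes past 10:00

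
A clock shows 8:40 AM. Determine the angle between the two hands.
Hour hand position: 8 x 30 + 40 x 0.5 = 260 degrees
Minute hand position: 40 x 6 = 240 degrees
Difference: |260 - 240| = 20 degrees
The angle between the hands is 20 degrees

Final answer: 20 degrees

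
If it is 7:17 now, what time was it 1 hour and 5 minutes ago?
Starting time: 7:17 = 437 total minutes past 12:00
Subtracting: 1 hour and 5 minutes = 65 minutes
437 - 65 = 372 minutes
= 6 hours and 12 minutes past 12:00 = 6:12

Final answer: 6:12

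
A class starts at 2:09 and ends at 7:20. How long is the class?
From 2:09 to 7:20:
(7 x 60 + 20) - (2 x 60 + 9) = 440 - 129 = 311 minutes
= 5 hours and 11 minutes

Final answer: 5 hours and 11 minutes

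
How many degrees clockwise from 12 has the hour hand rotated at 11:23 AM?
The hour hand moves 30 degrees per hour and 0.5 degrees per minute.
At 11:23: (11) x 30 + 23 x 0.5 = 330 + 11.5 = 341.5 degrees

Final answer: 341.5 degrees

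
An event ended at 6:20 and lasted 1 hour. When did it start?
Starting time: 6:20 = 380 total minutes past 12:00
Subtracting: 1 hour = 60 minutes
380 - 60 = 320 minutes
= 5 hours and 20 minutes past 12:00 = 5:20

Final answer: 5:20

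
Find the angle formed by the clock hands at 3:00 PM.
Hour hand position: 3 x 30 + 0 x 0.5 = 90 degrees
Minute hand position: 0 x 6 = 0 degrees
Difference: |90 - 0| = 90 degrees
The angle between the hands is 90 degrees

Final answer: 90 degrees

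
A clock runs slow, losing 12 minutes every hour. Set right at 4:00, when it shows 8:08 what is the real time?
For every 60 true minutes, the faulty clock advances 48 minutes, so 1 faulty-clock minute corresponds to 60/48 true minutes.
From 4:00 to 8:08 on the faulty dial is 248 minutes.
True elapsed: 248 x 60/48 = 310 minutes = 5 hours and 10 minutes.
True time: 4:00 + 5 hours and 10 minutes = 9:10.

Final answer: 9:10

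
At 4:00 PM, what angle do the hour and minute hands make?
Hour hand position: 4 x 30 + 0 x 0.5 = 120 degrees
Minute hand position: 0 x 6 = 0 degrees
Difference: |120 - 0| = 120 degrees
The angle between the hands is 120 degrees

Final answer: 120 degrees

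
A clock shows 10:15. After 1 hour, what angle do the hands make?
First find the time 1 hour after 10:15.
Total minutes: 10 x 60 + 15 + 1 x 60 + 0 = 675.
675 mod 720 = 675 minutes = 11:15.
Now compute the angle at 11:15:
Hour hand: 11 x 30 + 15 x 0.5 = 337.5 degrees
Minute hand: 15 x 6 = 90 degrees
Difference: |337.5 - 90| = 247.5 degrees
Smaller angle: 360 - 247.5 = 112.5 degrees

Final answer: 112.5 degrees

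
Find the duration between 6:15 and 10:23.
From 6:15 to 10:23:
(10 x 60 + 23) - (6 x 60 + 15) = 623 - 375 = 248 minutes
= 4 hours and 8 minutes

Final answer: 4 hours and 8 minutes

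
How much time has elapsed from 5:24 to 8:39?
From 5:24 to 8:39:
(8 x 60 + 39) - (5 x 60 + 24) = 519 - 324 = 195 minutes
= 3 hours and 15 minutes

Final answer: 3 hours and 15 minutes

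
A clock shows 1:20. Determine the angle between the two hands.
Hour hand position: 1 x 30 + 20 x 0.5 = 40 degrees
Minute hand position: 20 x 6 = 120 degrees
Difference: |40 - 120| = 80 degrees
The angle between the hands is 80 degrees

Final answer: 80 degrees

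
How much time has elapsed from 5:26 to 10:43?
From 5:26 to 10:43:
(10 x 60 + 43) - (5 x 60 + 26) = 643 - 326 = 317 minutes
= 5 hours and 17 minutes

Final answer: 5 hours and 17 minutes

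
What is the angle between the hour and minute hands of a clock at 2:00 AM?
Hour hand position: 2 x 30 + 0 x 0.5 = 60 degrees
Minute hand position: 0 x 6 = 0 degrees
Difference: |60 - 0| = 60 degrees
The angle between the hands is 60 degrees

Final answer: 60 degrees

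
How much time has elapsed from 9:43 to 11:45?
From 9:43 to 11:45:
(11 x 60 + 45) - (9 x 60 + 43) = 705 - 583 = 122 minutes
= 2 hours and 2 minutes

Final answer: 2 hours and 2 minutes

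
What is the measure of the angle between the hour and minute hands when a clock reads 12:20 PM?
Hour hand position: 0 x 30 + 20 x 0.5 = 10 degrees
Minute hand position: 20 x 6 = 120 degrees
Difference: |10 - 120| = 110 degrees
The angle between the hands is 110 degrees

Final answer: 110 degrees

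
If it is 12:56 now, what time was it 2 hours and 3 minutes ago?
Starting time: 12:56 = 56 total minutes past 12:00
Subtracting: 2 hours and 3 minutes = 123 minutes
56 - 123 = -67 (negative, add 12 hours = 720) = 653 minutes
= 10 hours and 53 minutes past 12:00 = 10:53

Final answer: 10:53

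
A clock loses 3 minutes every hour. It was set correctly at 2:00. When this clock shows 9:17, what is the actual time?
For every 60 true minutes, the faulty clock advances 57 minutes, so 1 faulty-clock minute corresponds to 60/57 true minutes.
From 2:00 to 9:17 on the faulty dial is 437 minutes.
True elapsed: 437 x 60/57 = 460 minutes = 7 hours and 40 minutes.
True time: 2:00 + 7 hours and 40 minutes = 9:40.

Final answer: 9:40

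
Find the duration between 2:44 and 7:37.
From 2:44 to 7:37:
(7 x 60 + 37) - (2 x 60 + 44) = 457 - 164 = 293 minutes
= 4 hours and 53 minutes

Final answer: 4 hours and 53 minutes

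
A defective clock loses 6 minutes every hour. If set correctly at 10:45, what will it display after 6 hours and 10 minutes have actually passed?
For every 60 true minutes, the faulty clock advances 60 - 6 = 54 minutes.
True elapsed: 6 hours and 10 minutes = 370 minutes.
Faulty clock advances: 370 x 54/60 = 333 minutes (drift: 37 minutes behind).
Shown time: 10:45 + 333 minutes = 4:18.

Final answer: 4:18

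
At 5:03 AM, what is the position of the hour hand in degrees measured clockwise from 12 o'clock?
The hour hand moves 30 degrees per hour and 0.5 degrees per minute.
At 5:03: (5) x 30 + 3 x 0.5 = 150 + 1.5 = 151.5 degrees

Final answer: 151.5 degrees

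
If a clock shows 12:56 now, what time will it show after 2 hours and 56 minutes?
Starting time: 12:56
Adding 56 minutes to 56 minutes: 56 + 56 = 112 minutes = 1 hour and 52 minutes
Adding 2 hours: 12 + 2 + 1 (carry) = 15 - 12 = 3
Final time: 3:52

Final answer: 3:52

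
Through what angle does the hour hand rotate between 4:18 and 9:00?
The hour hand moves 0.5 degrees per minute.
Time elapsed: 9:00 - 4:18 = 282 minutes
Angular displacement: 282 x 0.5 = 141 degrees

Final answer: 141 degrees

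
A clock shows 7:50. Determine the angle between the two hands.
Hour hand position: 7 x 30 + 50 x 0.5 = 235 degrees
Minute hand position: 50 x 6 = 300 degrees
Difference: |235 - 300| = 65 degrees
The angle between the hands is 65 degrees

Final answer: 65 degrees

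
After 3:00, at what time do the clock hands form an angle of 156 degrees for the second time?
At t minutes past 3:00, the hour hand is at 30 x 3 + 0.5t degrees and the minute hand is at 6t degrees.
The smaller angle between them is 156 degrees when |30H - 5.5t| = 156 or |30H - 5.5t| = 204.
With H = 3, solve 30 x 3 - 5.5t = +/- target for each target:
  t = (30 x 3 - 156) / 5.5 = -12 (outside (0, 60))
  t = (30 x 3 + 156) / 5.5 = 44.73
  t = (30 x 3 - 204) / 5.5 = -20.73 (outside (0, 60))
  t = (30 x 3 + 204) / 5.5 = 53.45
Valid solutions in (0, 60): {44.73, 53.45} minutes.
The second occurrence is t = 53.45 minutes.
The hands form a 156-degree angle at 53.45 minutes past 3:00.

Final answer: 53.45 minutes past 3:00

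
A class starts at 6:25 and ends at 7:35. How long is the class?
From 6:25 to 7:35:
(7 x 60 + 35) - (6 x 60 + 25) = 455 - 385 = 70 minutes
= 1 hour and 10 minutes

Final answer: 1 hour and 10 minutes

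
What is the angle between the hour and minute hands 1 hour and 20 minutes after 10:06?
First find the time 1 hour and 20 minutes after 10:06.
Total minutes: 10 x 60 + 6 + 1 x 60 + 20 = 686.
686 mod 720 = 686 minutes = 11:26.
Now compute the angle at 11:26:
Hour hand: 11 x 30 + 26 x 0.5 = 343 degrees
Minute hand: 26 x 6 = 156 degrees
Difference: |343 - 156| = 187 degrees
Smaller angle: 360 - 187 = 173 degrees

Final answer: 173 degrees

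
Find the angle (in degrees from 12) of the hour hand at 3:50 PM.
The hour hand moves 30 degrees per hour and 0.5 degrees per minute.
At 3:50: (3) x 30 + 50 x 0.5 = 90 + 25 = 115 degrees

Final answer: 115 degrees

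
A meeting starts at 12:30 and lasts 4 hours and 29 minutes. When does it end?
Starting time: 12:30
Adding 29 minutes to 30 minutes: 30 + 29 = 59 minutes
Adding 4 hours: 12 + 4 = 16 - 12 = 4
Final time: 4:59

Final answer: 4:59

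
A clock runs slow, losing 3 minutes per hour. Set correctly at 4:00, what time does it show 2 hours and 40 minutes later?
For every 60 true minutes, the faulty clock advances 60 - 3 = 57 minutes.
True elapsed: 2 hours and 40 minutes = 160 minutes.
Faulty clock advances: 160 x 57/60 = 152 minutes (drift: 8 minutes behind).
Shown time: 4:00 + 152 minutes = 6:32.

Final answer: 6:32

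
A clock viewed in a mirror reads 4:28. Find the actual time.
Reflection across the vertical (12-6) axis maps a hand at angle A degrees to (360 - A) degrees, which sends a reading of T minutes past 12:00 to (720 - T) minutes past 12:00.
Mirror reads 4:28 = 268 minutes past 12:00.
Actual time: (720 - 268) mod 720 = 452 minutes = 7:32.

Final answer: 7:32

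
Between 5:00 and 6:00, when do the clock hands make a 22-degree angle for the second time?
At t minutes past 5:00, the hour hand is at 30 x 5 + 0.5t degrees and the minute hand is at 6t degrees.
The smaller angle between them is 22 degrees when |30H - 5.5t| = 22 or |30H - 5.5t| = 338.
With H = 5, solve 30 x 5 - 5.5t = +/- target for each target:
  t = (30 x 5 - 22) / 5.5 = 23.27
  t = (30 x 5 + 22) / 5.5 = 31.27
  t = (30 x 5 - 338) / 5.5 = -34.18 (outside (0, 60))
  t = (30 x 5 + 338) / 5.5 = 88.73 (outside (0, 60))
Valid solutions in (0, 60): {23.27, 31.27} minutes.
The second occurrence is t = 31.27 minutes.
The hands form a 22-degree angle at 31.27 minutes past 5:00.

Final answer: 31.27 minutes past 5:00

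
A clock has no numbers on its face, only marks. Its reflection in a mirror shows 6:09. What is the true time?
Reflection across the vertical (12-6) axis maps a hand at angle A degrees to (360 - A) degrees, which sends a reading of T minutes past 12:00 to (720 - T) minutes past 12:00.
Mirror reads 6:09 = 369 minutes past 12:00.
Actual time: (720 - 369) mod 720 = 351 minutes = 5:51.

Final answer: 5:51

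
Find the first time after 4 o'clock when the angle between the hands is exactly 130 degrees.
At t minutes past 4:00, the hour hand is at 30 x 4 + 0.5t degrees and the minute hand is at 6t degrees.
The smaller angle between them is 130 degrees when |30H - 5.5t| = 130 or |30H - 5.5t| = 230.
With H = 4, solve 30 x 4 - 5.5t = +/- target for each target:
  t = (30 x 4 - 130) / 5.5 = -1.82 (outside (0, 60))
  t = (30 x 4 + 130) / 5.5 = 45.45
  t = (30 x 4 - 230) / 5.5 = -20 (outside (0, 60))
  t = (30 x 4 + 230) / 5.5 = 63.64 (outside (0, 60))
Valid solutions in (0, 60): {45.45} minutes.
The first occurrence is t = 45.45 minutes.
The hands form a 130-degree angle at 45.45 minutes past 4:00.

Final answer: 45.45 minutes past 4:00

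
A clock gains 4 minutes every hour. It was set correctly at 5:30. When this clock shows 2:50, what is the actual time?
For every 60 true minutes, the faulty clock advances 64 minutes, so 1 faulty-clock minute corresponds to 60/64 true minutes.
From 5:30 to 2:50 on the faulty dial is 560 minutes.
True elapsed: 560 x 60/64 = 525 minutes = 8 hours and 45 minutes.
True time: 5:30 + 8 hours and 45 minutes = 2:15.

Final answer: 2:15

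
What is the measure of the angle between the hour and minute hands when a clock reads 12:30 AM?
Hour hand position: 0 x 30 + 30 x 0.5 = 15 degrees
Minute hand position: 30 x 6 = 180 degrees
Difference: |15 - 180| = 165 degrees
The angle between the hands is 165 degrees

Final answer: 165 degrees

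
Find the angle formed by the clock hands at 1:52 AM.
Hour hand position: 1 x 30 + 52 x 0.5 = 56 degrees
Minute hand position: 52 x 6 = 312 degrees
Difference: |56 - 312| = 256 degrees
Since 256 > 180, the smaller angle is 360 - 256 = 104 degrees

Final answer: 104 degrees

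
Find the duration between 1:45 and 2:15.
From 1:45 to 2:15:
(2 x 60 + 15) - (1 x 60 + 45) = 135 - 105 = 30 minutes
= 30 minutes

Final answer: 30 minutes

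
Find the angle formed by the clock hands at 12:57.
Hour hand position: 0 x 30 + 57 x 0.5 = 28.5 degrees
Minute hand position: 57 x 6 = 342 degrees
Difference: |28.5 - 342| = 313.5 degrees
Since 313.5 > 180, the smaller angle is 360 - 313.5 = 46.5 degrees

Final answer: 46.5 degrees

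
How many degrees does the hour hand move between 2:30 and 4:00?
The hour hand moves 0.5 degrees per minute.
Time elapsed: 4:00 - 2:30 = 90 minutes
Angular displacement: 90 x 0.5 = 45 degrees

Final answer: 45 degrees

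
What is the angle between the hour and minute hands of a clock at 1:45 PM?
Hour hand position: 1 x 30 + 45 x 0.5 = 52.5 degrees
Minute hand position: 45 x 6 = 270 degrees
Difference: |52.5 - 270| = 217.5 degrees
Since 217.5 > 180, the smaller angle is 360 - 217.5 = 142.5 degrees

Final answer: 142.5 degrees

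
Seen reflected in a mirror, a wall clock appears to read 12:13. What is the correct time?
Reflection across the vertical (12-6) axis maps a hand at angle A degrees to (360 - A) degrees, which sends a reading of T minutes past 12:00 to (720 - T) minutes past 12:00.
Mirror reads 12:13 = 13 minutes past 12:00.
Actual time: (720 - 13) mod 720 = 707 minutes = 11:47.

Final answer: 11:47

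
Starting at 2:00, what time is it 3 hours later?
Starting time: 2:00
Adding 0 minutes to 0 minutes: 0 + 0 = 0 minutes
Adding 3 hours: 2 + 3 = 5
Final time: 5:00

Final answer: 5:00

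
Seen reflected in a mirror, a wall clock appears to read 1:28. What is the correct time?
Reflection across the vertical (12-6) axis maps a hand at angle A degrees to (360 - A) degrees, which sends a reading of T minutes past 12:00 to (720 - T) minutes past 12:00.
Mirror reads 1:28 = 88 minutes past 12:00.
Actual time: (720 - 88) mod 720 = 632 minutes = 10:32.

Final answer: 10:32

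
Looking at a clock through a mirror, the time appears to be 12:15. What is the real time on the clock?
Reflection across the vertical (12-6) axis maps a hand at angle A degrees to (360 - A) degrees, which sends a reading of T minutes past 12:00 to (720 - T) minutes past 12:00.
Mirror reads 12:15 = 15 minutes past 12:00.
Actual time: (720 - 15) mod 720 = 705 minutes = 11:45.

Final answer: 11:45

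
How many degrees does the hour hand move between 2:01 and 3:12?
The hour hand moves 0.5 degrees per minute.
Time elapsed: 3:12 - 2:01 = 71 minutes
Angular displacement: 71 x 0.5 = 35.5 degrees

Final answer: 35.5 degrees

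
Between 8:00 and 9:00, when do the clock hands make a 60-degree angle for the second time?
At t minutes past 8:00, the hour hand is at 30 x 8 + 0.5t degrees and the minute hand is at 6t degrees.
The smaller angle between them is 60 degrees when |30H - 5.5t| = 60 or |30H - 5.5t| = 300.
With H = 8, solve 30 x 8 - 5.5t = +/- target for each target:
  t = (30 x 8 - 60) / 5.5 = 32.73
  t = (30 x 8 + 60) / 5.5 = 54.55
  t = (30 x 8 - 300) / 5.5 = -10.91 (outside (0, 60))
  t = (30 x 8 + 300) / 5.5 = 98.18 (outside (0, 60))
Valid solutions in (0, 60): {32.73, 54.55} minutes.
The second occurrence is t = 54.55 minutes.
The hands form a 60-degree angle at 54.55 minutes past 8:00.

Final answer: 54.55 minutes past 8:00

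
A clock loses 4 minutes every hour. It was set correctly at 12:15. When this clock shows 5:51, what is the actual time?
For every 60 true minutes, the faulty clock advances 56 minutes, so 1 faulty-clock minute corresponds to 60/56 true minutes.
From 12:15 to 5:51 on the faulty dial is 336 minutes.
True elapsed: 336 x 60/56 = 360 minutes = 6 hours.
True time: 12:15 + 6 hours = 6:15.

Final answer: 6:15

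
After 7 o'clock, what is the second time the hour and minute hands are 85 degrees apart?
At t minutes past 7:00, the hour hand is at 30 x 7 + 0.5t degrees and the minute hand is at 6t degrees.
The smaller angle between them is 85 degrees when |30H - 5.5t| = 85 or |30H - 5.5t| = 275.
With H = 7, solve 30 x 7 - 5.5t = +/- target for each target:
  t = (30 x 7 - 85) / 5.5 = 22.73
  t = (30 x 7 + 85) / 5.5 = 53.64
  t = (30 x 7 - 275) / 5.5 = -11.82 (outside (0, 60))
  t = (30 x 7 + 275) / 5.5 = 88.18 (outside (0, 60))
Valid solutions in (0, 60): {22.73, 53.64} minutes.
The second occurrence is t = 53.64 minutes.
The hands form a 85-degree angle at 53.64 minutes past 7:00.

Final answer: 53.64 minutes past 7:00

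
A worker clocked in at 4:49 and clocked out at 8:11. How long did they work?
From 4:49 to 8:11:
(8 x 60 + 11) - (4 x 60 + 49) = 491 - 289 = 202 minutes
= 3 hours and 22 minutes

Final answer: 3 hours and 22 minutes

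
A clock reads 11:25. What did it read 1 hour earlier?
Starting time: 11:25 = 685 total minutes past 12:00
Subtracting: 1 hour = 60 minutes
685 - 60 = 625 minutes
= 10 hours and 25 minutes past 12:00 = 10:25

Final answer: 10:25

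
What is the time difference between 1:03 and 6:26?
From 1:03 to 6:26:
(6 x 60 + 26) - (1 x 60 + 3) = 386 - 63 = 323 minutes
= 5 hours and 23 minutes

Final answer: 5 hours and 23 minutes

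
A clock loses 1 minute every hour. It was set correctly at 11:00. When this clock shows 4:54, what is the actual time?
For every 60 true minutes, the faulty clock advances 59 minutes, so 1 faulty-clock minute corresponds to 60/59 true minutes.
From 11:00 to 4:54 on the faulty dial is 354 minutes.
True elapsed: 354 x 60/59 = 360 minutes = 6 hours.
True time: 11:00 + 6 hours = 5:00.

Final answer: 5:00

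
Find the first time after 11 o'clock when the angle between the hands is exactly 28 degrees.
At t minutes past 11:00, the hour hand is at 30 x 11 + 0.5t degrees and the minute hand is at 6t degrees.
The smaller angle between them is 28 degrees when |30H - 5.5t| = 28 or |30H - 5.5t| = 332.
With H = 11, solve 30 x 11 - 5.5t = +/- target for each target:
  t = (30 x 11 - 28) / 5.5 = 54.91
  t = (30 x 11 + 28) / 5.5 = 65.09 (outside (0, 60))
  t = (30 x 11 - 332) / 5.5 = -0.36 (outside (0, 60))
  t = (30 x 11 + 332) / 5.5 = 120.36 (outside (0, 60))
Valid solutions in (0, 60): {54.91} minutes.
The first occurrence is t = 54.91 minutes.
The hands form a 28-degree angle at 54.91 minutes past 11:00.

Final answer: 54.91 minutes past 11:00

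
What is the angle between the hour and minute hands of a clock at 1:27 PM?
Hour hand position: 1 x 30 + 27 x 0.5 = 43.5 degrees
Minute hand position: 27 x 6 = 162 degrees
Difference: |43.5 - 162| = 118.5 degrees
The angle between the hands is 118.5 degrees

Final answer: 118.5 degrees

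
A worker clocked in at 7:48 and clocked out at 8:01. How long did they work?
From 7:48 to 8:01:
(8 x 60 + 1) - (7 x 60 + 48) = 481 - 468 = 13 minutes
= 13 minutes

Final answer: 13 minutes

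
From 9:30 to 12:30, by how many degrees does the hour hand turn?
The hour hand moves 0.5 degrees per minute.
Time elapsed: 12:30 - 9:30 = 180 minutes
Angular displacement: 180 x 0.5 = 90 degrees

Final answer: 90 degrees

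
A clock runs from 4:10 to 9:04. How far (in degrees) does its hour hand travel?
The hour hand moves 0.5 degrees per minute.
Time elapsed: 9:04 - 4:10 = 294 minutes
Angular displacement: 294 x 0.5 = 147 degrees

Final answer: 147 degrees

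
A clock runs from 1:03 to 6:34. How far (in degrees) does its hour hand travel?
The hour hand moves 0.5 degrees per minute.
Time elapsed: 6:34 - 1:03 = 331 minutes
Angular displacement: 331 x 0.5 = 165.5 degrees

Final answer: 165.5 degrees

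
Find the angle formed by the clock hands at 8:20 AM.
Hour hand position: 8 x 30 + 20 x 0.5 = 250 degrees
Minute hand position: 20 x 6 = 120 degrees
Difference: |250 - 120| = 130 degrees
The angle between the hands is 130 degrees

Final answer: 130 degrees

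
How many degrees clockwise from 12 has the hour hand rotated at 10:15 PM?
The hour hand moves 30 degrees per hour and 0.5 degrees per minute.
At 10:15: (10) x 30 + 15 x 0.5 = 300 + 7.5 = 307.5 degrees

Final answer: 307.5 degrees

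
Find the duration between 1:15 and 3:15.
From 1:15 to 3:15:
(3 x 60 + 15) - (1 x 60 + 15) = 195 - 75 = 120 minutes
= 2 hours

Final answer: 2 hours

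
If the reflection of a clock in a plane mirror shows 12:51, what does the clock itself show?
Reflection across the vertical (12-6) axis maps a hand at angle A degrees to (360 - A) degrees, which sends a reading of T minutes past 12:00 to (720 - T) minutes past 12:00.
Mirror reads 12:51 = 51 minutes past 12:00.
Actual time: (720 - 51) mod 720 = 669 minutes = 11:09.

Final answer: 11:09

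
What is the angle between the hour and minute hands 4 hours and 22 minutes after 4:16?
First find the time 4 hours and 22 minutes after 4:16.
Total minutes: 4 x 60 + 16 + 4 x 60 + 22 = 518.
518 mod 720 = 518 minutes = 8:38.
Now compute the angle at 8:38:
Hour hand: 8 x 30 + 38 x 0.5 = 259 degrees
Minute hand: 38 x 6 = 228 degrees
Difference: |259 - 228| = 31 degrees
The angle is 31 degrees

Final answer: 31 degrees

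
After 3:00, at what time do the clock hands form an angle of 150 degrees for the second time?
At t minutes past 3:00, the hour hand is at 30 x 3 + 0.5t degrees and the minute hand is at 6t degrees.
The smaller angle between them is 150 degrees when |30H - 5.5t| = 150 or |30H - 5.5t| = 210.
With H = 3, solve 30 x 3 - 5.5t = +/- target for each target:
  t = (30 x 3 - 150) / 5.5 = -10.91 (outside (0, 60))
  t = (30 x 3 + 150) / 5.5 = 43.64
  t = (30 x 3 - 210) / 5.5 = -21.82 (outside (0, 60))
  t = (30 x 3 + 210) / 5.5 = 54.55
Valid solutions in (0, 60): {43.64, 54.55} minutes.
The second occurrence is t = 54.55 minutes.
The hands form a 150-degree angle at 54.55 minutes past 3:00.

Final answer: 54.55 minutes past 3:00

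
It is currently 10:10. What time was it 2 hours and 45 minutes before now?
Starting time: 10:10 = 610 total minutes past 12:00
Subtracting: 2 hours and 45 minutes = 165 minutes
610 - 165 = 445 minutes
= 7 hours and 25 minutes past 12:00 = 7:25

Final answer: 7:25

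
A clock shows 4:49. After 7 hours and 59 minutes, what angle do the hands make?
First find the time 7 hours and 59 minutes after 4:49.
Total minutes: 4 x 60 + 49 + 7 x 60 + 59 = 768.
768 mod 720 = 48 minutes = 12:48.
Now compute the angle at 12:48:
Hour hand: 0 x 30 + 48 x 0.5 = 24 degrees
Minute hand: 48 x 6 = 288 degrees
Difference: |24 - 288| = 264 degrees
Smaller angle: 360 - 264 = 96 degrees

Final answer: 96 degrees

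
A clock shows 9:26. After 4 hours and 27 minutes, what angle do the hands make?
First find the time 4 hours and 27 minutes after 9:26.
Total minutes: 9 x 60 + 26 + 4 x 60 + 27 = 833.
833 mod 720 = 113 minutes = 1:53.
Now compute the angle at 1:53:
Hour hand: 1 x 30 + 53 x 0.5 = 56.5 degrees
Minute hand: 53 x 6 = 318 degrees
Difference: |56.5 - 318| = 261.5 degrees
Smaller angle: 360 - 261.5 = 98.5 degrees

Final answer: 98.5 degrees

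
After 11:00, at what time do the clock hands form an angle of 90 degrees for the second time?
At t minutes past 11:00, the hour hand is at 30 x 11 + 0.5t degrees and the minute hand is at 6t degrees.
The smaller angle between them is 90 degrees when |30H - 5.5t| = 90 or |30H - 5.5t| = 270.
With H = 11, solve 30 x 11 - 5.5t = +/- target for each target:
  t = (30 x 11 - 90) / 5.5 = 43.64
  t = (30 x 11 + 90) / 5.5 = 76.36 (outside (0, 60))
  t = (30 x 11 - 270) / 5.5 = 10.91
  t = (30 x 11 + 270) / 5.5 = 109.09 (outside (0, 60))
Valid solutions in (0, 60): {10.91, 43.64} minutes.
The second occurrence is t = 43.64 minutes.
The hands form a 90-degree angle at 43.64 minutes past 11:00.

Final answer: 43.64 minutes past 11:00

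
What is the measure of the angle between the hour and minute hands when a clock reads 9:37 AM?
Hour hand position: 9 x 30 + 37 x 0.5 = 288.5 degrees
Minute hand position: 37 x 6 = 222 degrees
Difference: |288.5 - 222| = 66.5 degrees
The angle between the hands is 66.5 degrees

Final answer: 66.5 degrees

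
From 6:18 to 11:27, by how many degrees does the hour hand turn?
The hour hand moves 0.5 degrees per minute.
Time elapsed: 11:27 - 6:18 = 309 minutes
Angular displacement: 309 x 0.5 = 154.5 degrees

Final answer: 154.5 degrees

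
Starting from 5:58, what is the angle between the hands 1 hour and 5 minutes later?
First find the time 1 hour and 5 minutes after 5:58.
Total minutes: 5 x 60 + 58 + 1 x 60 + 5 = 423.
423 mod 720 = 423 minutes = 7:03.
Now compute the angle at 7:03:
Hour hand: 7 x 30 + 3 x 0.5 = 211.5 degrees
Minute hand: 3 x 6 = 18 degrees
Difference: |211.5 - 18| = 193.5 degrees
Smaller angle: 360 - 193.5 = 166.5 degrees

Final answer: 166.5 degrees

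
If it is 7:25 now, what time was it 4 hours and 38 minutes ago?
Starting time: 7:25 = 445 total minutes past 12:00
Subtracting: 4 hours and 38 minutes = 278 minutes
445 - 278 = 167 minutes
= 2 hours and 47 minutes past 12:00 = 2:47

Final answer: 2:47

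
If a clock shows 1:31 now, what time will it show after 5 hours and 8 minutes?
Starting time: 1:31
Adding 8 minutes to 31 minutes: 31 + 8 = 39 minutes
Adding 5 hours: 1 + 5 = 6
Final time: 6:39

Final answer: 6:39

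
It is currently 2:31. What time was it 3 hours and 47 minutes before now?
Starting time: 2:31 = 151 total minutes past 12:00
Subtracting: 3 hours and 47 minutes = 227 minutes
151 - 227 = -76 (negative, add 12 hours = 720) = 644 minutes
= 10 hours and 44 minutes past 12:00 = 10:44

Final answer: 10:44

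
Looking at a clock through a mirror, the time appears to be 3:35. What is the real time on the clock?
Reflection across the vertical (12-6) axis maps a hand at angle A degrees to (360 - A) degrees, which sends a reading of T minutes past 12:00 to (720 - T) minutes past 12:00.
Mirror reads 3:35 = 215 minutes past 12:00.
Actual time: (720 - 215) mod 720 = 505 minutes = 8:25.

Final answer: 8:25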